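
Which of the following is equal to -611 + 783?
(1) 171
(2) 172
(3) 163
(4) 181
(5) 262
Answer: 2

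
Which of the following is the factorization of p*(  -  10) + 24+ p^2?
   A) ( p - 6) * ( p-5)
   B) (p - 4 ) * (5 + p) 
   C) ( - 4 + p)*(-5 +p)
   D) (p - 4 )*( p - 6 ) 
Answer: D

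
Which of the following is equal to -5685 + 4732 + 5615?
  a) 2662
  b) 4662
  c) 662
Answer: b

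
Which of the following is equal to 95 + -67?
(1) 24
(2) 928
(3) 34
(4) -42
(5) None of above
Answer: 5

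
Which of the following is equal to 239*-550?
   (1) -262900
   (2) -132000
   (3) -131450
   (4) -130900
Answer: 3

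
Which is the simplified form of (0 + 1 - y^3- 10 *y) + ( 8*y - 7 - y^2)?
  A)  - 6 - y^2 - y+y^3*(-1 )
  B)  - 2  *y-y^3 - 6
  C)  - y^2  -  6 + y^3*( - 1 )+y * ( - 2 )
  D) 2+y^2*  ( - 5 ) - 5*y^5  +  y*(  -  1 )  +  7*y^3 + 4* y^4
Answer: C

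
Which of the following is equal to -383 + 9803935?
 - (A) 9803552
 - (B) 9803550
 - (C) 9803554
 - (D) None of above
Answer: A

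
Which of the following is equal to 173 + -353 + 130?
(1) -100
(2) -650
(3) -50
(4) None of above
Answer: 3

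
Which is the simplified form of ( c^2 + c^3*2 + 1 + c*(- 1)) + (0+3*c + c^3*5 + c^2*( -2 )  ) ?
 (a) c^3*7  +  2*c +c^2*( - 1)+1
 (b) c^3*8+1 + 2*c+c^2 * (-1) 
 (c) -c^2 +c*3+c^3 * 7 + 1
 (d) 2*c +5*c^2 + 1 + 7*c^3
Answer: a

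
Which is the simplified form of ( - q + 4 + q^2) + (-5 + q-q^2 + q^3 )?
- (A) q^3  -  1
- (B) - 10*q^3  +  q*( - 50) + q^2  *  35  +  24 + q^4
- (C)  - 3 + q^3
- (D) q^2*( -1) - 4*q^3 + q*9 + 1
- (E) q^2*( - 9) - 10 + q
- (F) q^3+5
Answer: A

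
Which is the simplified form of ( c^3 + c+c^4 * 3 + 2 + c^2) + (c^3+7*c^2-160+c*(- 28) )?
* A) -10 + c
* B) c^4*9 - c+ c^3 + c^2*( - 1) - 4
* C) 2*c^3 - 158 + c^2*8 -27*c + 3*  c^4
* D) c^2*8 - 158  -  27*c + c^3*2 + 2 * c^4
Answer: C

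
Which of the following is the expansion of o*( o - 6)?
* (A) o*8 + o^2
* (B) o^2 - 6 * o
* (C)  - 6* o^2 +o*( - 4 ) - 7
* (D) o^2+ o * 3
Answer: B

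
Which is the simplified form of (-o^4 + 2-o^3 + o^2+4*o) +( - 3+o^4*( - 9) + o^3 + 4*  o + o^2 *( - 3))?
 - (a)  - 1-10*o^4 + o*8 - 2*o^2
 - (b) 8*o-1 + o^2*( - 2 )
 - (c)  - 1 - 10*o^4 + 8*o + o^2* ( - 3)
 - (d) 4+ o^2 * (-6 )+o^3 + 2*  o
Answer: a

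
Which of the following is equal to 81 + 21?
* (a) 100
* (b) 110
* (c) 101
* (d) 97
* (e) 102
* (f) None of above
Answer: e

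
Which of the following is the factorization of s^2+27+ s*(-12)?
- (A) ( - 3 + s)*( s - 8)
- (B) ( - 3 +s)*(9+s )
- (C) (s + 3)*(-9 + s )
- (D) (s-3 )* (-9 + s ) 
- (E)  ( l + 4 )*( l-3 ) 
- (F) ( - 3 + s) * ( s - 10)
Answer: D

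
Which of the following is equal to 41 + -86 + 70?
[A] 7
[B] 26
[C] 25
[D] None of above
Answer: C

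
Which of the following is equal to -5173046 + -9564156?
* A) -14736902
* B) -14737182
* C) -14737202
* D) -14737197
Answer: C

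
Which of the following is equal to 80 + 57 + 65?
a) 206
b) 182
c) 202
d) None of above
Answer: c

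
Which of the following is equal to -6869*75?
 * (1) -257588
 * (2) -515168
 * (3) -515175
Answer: 3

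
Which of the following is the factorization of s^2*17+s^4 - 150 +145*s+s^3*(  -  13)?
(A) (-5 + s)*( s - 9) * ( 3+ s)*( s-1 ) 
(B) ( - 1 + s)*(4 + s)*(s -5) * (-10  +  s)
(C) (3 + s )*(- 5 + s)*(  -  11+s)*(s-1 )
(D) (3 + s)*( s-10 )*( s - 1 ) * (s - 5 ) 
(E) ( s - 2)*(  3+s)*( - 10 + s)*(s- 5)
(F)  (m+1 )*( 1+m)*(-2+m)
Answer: D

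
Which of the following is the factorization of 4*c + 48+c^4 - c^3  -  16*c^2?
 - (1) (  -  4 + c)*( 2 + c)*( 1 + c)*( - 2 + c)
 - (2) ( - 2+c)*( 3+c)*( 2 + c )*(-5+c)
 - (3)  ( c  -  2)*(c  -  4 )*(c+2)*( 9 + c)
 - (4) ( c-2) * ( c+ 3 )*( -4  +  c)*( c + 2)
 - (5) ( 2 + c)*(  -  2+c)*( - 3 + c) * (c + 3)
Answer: 4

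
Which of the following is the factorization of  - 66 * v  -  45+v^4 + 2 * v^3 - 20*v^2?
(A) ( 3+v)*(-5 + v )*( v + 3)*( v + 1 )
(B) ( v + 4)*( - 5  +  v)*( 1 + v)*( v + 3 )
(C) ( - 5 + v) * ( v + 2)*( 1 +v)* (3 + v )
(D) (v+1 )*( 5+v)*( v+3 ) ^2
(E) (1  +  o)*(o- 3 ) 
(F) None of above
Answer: A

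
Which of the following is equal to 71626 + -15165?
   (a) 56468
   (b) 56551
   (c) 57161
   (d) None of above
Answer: d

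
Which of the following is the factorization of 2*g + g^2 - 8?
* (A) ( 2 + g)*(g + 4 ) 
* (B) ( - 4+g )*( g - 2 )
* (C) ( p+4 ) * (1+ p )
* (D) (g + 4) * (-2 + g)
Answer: D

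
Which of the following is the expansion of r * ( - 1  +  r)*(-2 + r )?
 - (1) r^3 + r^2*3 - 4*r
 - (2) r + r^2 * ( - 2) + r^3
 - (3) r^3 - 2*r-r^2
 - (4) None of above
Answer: 4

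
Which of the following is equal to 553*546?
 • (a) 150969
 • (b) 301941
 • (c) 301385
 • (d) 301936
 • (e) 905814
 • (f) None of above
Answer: f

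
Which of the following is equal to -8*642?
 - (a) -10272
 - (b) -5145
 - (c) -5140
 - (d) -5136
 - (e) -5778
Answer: d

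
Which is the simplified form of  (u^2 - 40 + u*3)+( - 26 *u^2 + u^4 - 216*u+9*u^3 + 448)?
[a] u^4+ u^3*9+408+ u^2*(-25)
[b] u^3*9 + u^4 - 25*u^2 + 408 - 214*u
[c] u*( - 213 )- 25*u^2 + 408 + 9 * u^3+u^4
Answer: c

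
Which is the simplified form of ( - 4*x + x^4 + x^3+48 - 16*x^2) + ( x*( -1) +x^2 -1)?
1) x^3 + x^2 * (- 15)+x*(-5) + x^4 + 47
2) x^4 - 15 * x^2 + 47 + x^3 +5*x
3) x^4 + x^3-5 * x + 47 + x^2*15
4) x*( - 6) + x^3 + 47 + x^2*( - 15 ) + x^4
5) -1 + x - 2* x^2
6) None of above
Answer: 1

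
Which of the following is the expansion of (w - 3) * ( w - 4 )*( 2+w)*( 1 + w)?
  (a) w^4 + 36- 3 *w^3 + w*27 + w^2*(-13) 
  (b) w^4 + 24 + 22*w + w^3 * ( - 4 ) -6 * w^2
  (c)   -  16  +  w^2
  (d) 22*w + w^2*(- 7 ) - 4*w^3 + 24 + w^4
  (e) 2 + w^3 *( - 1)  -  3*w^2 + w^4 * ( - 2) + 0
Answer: d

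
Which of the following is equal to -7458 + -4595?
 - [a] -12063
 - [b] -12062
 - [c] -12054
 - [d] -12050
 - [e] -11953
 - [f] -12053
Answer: f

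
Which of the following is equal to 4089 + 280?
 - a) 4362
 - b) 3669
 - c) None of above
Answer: c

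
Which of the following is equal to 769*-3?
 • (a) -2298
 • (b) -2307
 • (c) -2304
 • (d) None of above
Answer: b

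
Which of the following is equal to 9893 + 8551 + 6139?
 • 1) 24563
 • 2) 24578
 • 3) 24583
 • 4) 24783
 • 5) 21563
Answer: 3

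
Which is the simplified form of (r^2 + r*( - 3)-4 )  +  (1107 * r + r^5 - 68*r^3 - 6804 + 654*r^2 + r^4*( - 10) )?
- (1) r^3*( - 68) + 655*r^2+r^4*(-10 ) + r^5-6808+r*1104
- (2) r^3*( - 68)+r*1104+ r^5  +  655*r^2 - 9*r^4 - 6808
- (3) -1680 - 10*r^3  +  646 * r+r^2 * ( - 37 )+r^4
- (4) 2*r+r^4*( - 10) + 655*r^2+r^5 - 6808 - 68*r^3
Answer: 1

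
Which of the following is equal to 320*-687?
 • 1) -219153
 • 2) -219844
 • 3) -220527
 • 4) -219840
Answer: 4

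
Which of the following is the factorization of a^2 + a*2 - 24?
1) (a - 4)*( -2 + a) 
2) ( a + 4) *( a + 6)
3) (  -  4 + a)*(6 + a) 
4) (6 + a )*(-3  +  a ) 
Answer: 3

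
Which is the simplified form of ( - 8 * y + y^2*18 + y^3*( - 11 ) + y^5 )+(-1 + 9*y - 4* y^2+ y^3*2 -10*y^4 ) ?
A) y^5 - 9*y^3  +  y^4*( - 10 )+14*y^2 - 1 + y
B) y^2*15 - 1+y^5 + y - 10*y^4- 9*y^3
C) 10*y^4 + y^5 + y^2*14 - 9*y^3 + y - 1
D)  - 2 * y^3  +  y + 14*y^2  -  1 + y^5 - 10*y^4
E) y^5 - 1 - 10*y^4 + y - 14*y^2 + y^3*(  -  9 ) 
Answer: A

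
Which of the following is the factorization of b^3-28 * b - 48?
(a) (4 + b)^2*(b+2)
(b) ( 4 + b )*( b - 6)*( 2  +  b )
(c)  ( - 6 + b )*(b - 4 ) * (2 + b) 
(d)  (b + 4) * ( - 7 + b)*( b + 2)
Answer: b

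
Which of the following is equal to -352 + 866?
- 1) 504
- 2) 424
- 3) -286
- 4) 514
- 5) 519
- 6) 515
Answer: 4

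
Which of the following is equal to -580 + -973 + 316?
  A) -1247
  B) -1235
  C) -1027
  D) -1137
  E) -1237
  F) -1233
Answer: E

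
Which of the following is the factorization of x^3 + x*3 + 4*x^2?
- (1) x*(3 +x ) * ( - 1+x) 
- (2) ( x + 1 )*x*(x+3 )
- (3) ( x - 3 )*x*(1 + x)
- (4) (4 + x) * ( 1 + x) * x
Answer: 2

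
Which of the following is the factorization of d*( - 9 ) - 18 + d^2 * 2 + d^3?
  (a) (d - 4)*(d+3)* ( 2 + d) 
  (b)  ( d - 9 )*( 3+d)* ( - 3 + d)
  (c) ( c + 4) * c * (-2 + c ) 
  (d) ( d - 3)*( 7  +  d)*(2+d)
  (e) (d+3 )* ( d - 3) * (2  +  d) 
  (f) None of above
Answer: e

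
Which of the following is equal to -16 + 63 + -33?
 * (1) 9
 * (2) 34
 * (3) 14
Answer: 3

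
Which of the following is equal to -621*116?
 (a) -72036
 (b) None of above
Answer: a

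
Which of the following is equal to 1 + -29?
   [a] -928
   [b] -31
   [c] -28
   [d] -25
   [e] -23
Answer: c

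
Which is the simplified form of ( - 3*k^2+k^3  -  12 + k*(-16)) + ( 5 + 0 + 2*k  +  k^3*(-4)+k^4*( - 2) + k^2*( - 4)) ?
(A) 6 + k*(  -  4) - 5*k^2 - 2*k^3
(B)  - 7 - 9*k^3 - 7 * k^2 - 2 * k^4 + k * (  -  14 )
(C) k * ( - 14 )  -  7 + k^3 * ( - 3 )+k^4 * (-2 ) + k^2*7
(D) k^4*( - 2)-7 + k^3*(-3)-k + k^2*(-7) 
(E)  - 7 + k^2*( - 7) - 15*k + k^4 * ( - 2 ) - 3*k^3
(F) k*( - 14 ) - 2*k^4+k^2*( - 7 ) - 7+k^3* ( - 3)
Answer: F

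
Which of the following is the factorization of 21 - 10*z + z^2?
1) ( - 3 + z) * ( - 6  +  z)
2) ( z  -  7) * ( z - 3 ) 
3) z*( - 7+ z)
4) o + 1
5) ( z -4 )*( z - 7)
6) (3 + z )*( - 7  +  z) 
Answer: 2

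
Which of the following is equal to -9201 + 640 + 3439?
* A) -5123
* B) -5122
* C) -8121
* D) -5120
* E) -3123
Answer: B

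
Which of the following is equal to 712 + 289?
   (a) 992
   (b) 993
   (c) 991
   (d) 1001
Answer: d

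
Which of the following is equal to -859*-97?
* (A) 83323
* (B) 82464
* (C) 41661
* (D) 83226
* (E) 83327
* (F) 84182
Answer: A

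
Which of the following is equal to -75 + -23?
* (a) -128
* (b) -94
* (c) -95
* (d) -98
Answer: d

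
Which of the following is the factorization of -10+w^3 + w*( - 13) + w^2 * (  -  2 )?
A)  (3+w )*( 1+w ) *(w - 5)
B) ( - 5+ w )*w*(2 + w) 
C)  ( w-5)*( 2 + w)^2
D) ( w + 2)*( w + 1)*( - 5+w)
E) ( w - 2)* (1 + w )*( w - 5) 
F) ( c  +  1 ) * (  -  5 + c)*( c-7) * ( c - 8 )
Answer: D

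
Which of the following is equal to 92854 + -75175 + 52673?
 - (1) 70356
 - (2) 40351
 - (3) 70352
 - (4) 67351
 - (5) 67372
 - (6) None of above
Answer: 3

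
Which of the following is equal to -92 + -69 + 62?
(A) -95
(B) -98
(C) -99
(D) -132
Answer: C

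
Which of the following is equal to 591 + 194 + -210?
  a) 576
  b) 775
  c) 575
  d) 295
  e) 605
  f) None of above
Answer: c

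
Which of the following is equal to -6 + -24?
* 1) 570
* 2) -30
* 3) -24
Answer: 2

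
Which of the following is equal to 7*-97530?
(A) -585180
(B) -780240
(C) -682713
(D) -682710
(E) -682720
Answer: D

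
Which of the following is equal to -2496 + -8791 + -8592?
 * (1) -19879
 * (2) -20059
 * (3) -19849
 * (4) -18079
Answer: 1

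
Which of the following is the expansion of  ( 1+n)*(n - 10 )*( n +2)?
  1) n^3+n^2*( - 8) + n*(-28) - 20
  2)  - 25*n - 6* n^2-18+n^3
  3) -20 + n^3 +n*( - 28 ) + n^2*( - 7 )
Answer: 3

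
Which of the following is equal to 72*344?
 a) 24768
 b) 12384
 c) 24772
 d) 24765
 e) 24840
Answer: a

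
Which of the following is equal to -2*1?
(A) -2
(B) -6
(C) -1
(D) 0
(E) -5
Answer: A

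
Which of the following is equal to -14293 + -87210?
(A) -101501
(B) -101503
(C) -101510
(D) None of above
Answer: B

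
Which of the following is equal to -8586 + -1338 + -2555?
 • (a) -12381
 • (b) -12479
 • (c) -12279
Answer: b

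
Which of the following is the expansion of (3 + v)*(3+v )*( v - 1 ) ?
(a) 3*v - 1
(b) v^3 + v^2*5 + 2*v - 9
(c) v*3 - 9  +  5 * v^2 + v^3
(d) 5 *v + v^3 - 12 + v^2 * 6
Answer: c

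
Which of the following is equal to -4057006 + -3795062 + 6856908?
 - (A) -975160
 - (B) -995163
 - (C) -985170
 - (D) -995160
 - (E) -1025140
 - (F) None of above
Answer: D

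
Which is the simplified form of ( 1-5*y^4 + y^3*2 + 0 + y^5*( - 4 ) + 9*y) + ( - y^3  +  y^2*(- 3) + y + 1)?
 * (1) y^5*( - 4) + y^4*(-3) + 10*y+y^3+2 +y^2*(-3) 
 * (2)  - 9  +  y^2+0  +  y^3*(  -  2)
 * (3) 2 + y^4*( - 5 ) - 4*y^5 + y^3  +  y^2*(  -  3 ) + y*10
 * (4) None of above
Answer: 3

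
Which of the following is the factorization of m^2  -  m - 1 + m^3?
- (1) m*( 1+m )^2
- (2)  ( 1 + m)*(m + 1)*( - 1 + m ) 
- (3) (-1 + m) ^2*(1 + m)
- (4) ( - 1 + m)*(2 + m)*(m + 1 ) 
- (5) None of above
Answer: 2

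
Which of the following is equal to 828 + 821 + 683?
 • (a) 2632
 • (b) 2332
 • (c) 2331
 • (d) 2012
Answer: b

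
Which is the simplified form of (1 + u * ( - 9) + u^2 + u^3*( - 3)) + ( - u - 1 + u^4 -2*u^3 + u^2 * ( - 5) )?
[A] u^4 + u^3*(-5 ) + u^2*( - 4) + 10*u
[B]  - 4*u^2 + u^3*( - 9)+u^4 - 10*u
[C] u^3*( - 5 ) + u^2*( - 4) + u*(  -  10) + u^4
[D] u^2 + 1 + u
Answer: C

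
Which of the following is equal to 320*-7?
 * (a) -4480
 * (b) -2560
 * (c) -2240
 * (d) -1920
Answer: c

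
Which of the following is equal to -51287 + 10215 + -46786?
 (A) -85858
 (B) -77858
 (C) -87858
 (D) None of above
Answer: C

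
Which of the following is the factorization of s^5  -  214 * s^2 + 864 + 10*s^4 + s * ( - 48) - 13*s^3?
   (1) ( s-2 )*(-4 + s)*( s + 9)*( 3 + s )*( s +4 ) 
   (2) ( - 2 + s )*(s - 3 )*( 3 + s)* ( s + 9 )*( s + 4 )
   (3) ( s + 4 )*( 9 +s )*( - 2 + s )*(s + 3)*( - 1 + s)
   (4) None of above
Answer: 1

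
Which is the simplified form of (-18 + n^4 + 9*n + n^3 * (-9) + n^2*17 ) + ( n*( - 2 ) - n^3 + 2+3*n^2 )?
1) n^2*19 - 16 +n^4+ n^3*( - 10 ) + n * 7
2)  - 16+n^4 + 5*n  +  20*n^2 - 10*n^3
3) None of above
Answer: 3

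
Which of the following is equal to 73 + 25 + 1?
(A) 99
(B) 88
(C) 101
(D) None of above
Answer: A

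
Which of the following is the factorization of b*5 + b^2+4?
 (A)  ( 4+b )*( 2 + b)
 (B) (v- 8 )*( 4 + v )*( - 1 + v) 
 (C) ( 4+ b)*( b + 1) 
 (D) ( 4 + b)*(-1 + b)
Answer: C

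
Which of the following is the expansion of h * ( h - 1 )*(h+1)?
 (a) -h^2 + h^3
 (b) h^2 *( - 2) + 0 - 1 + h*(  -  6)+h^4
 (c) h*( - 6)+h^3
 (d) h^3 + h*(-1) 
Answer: d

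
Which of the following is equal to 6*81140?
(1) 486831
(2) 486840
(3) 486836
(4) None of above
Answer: 2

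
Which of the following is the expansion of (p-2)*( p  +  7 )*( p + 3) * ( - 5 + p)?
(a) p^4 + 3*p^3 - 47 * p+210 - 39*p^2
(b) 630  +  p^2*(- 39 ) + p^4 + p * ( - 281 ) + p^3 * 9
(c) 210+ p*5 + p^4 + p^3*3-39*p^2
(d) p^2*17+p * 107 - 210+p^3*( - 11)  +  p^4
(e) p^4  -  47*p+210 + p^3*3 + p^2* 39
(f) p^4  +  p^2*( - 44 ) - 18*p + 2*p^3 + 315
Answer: a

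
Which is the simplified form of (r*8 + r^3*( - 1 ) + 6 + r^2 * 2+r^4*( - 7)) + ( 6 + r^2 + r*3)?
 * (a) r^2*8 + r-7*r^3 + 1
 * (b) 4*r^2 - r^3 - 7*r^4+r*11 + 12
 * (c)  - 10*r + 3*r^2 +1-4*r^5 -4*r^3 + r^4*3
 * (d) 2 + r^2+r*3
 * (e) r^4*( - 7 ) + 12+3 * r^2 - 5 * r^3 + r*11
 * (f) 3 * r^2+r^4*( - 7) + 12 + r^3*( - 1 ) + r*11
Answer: f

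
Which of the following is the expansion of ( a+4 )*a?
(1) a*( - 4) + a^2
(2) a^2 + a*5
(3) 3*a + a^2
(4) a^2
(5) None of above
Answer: 5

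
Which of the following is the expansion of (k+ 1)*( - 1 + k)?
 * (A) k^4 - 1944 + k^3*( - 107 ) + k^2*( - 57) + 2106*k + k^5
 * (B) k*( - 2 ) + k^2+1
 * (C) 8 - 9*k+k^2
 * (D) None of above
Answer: D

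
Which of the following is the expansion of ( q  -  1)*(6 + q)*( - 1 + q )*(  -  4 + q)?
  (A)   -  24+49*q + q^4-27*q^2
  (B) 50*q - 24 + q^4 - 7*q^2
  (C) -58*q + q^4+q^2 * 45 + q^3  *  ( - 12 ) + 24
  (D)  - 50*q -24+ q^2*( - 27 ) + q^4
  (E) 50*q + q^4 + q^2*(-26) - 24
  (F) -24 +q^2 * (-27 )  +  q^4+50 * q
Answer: F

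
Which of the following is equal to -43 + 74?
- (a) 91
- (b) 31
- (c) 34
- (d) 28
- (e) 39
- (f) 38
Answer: b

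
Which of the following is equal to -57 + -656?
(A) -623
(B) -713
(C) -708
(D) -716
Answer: B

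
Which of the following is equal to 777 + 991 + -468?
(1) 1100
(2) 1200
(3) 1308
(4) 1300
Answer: 4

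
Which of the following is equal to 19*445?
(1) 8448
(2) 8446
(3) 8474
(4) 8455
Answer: 4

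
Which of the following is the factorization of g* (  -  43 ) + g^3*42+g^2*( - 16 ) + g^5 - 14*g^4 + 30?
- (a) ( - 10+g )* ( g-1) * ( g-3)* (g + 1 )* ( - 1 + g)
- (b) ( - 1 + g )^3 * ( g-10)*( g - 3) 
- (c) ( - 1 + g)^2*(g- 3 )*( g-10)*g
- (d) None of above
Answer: a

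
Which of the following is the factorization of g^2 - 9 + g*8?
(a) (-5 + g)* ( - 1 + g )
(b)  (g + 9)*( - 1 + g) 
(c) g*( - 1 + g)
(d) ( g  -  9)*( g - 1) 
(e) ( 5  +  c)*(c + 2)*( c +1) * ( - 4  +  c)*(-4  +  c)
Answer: b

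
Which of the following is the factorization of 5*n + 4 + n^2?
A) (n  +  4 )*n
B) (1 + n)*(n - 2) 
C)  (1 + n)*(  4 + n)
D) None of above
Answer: C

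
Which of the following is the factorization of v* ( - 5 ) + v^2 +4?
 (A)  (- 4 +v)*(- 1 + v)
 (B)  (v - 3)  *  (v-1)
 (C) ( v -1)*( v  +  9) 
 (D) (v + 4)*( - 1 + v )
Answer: A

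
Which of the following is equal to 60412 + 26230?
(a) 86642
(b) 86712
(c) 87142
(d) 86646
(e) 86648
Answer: a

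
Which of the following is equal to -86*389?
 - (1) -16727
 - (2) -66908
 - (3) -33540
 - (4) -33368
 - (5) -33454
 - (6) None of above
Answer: 5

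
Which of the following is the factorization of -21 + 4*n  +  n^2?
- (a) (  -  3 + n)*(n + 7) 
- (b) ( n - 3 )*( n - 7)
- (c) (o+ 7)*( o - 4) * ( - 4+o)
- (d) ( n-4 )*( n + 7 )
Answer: a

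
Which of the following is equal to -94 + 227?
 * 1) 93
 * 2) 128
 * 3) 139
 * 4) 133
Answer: 4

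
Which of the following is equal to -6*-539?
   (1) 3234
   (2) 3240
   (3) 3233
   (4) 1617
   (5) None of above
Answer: 1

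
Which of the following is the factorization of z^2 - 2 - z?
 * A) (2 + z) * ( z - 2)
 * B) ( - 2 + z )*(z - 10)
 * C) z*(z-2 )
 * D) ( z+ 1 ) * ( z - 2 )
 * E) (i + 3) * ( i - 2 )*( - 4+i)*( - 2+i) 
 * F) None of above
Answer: D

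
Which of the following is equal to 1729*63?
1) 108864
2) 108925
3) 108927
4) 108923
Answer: 3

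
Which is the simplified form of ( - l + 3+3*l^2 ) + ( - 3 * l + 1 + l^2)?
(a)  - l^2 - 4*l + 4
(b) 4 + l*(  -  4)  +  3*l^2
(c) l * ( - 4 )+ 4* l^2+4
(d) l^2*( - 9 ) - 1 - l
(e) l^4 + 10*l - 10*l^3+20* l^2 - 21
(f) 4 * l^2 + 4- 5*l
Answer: c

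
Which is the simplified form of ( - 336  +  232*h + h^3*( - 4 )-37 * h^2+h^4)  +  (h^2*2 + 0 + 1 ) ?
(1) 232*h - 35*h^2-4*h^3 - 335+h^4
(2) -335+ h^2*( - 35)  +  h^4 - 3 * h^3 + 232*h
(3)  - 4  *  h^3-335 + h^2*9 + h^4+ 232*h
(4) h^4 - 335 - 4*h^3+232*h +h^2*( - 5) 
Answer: 1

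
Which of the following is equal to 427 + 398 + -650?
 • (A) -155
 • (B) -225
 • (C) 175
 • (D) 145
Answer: C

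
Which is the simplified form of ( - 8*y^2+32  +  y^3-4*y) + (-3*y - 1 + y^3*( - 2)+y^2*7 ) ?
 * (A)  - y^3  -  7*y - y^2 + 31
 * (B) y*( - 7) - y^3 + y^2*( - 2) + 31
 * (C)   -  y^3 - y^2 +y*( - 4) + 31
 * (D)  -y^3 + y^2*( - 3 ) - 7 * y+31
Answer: A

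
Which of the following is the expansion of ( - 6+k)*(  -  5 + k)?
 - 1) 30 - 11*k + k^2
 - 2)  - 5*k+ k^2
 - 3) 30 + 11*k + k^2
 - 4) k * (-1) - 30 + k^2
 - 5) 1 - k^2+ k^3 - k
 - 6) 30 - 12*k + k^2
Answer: 1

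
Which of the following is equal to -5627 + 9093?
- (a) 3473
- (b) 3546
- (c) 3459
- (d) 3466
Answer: d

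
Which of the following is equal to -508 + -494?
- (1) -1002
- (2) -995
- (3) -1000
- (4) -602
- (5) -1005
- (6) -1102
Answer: 1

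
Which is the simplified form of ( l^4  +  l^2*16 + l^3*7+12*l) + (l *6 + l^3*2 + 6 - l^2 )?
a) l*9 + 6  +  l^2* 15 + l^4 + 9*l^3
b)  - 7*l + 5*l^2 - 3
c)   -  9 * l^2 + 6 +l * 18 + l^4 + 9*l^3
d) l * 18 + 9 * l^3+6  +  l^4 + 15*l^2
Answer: d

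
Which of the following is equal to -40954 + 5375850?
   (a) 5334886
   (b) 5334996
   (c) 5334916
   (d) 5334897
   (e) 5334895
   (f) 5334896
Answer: f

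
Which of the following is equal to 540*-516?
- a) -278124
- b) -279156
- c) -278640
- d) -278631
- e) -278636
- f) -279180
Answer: c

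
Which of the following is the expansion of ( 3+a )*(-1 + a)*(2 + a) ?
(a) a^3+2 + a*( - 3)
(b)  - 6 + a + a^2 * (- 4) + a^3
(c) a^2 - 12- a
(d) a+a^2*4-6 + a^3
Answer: d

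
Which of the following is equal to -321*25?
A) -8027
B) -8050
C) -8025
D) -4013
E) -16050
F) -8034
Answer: C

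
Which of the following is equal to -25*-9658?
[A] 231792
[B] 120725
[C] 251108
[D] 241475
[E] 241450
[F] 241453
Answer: E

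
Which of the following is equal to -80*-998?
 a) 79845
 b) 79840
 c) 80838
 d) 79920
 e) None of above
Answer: b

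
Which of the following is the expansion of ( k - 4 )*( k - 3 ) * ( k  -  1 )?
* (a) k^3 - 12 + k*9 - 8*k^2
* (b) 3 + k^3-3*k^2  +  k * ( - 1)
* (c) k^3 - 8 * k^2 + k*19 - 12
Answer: c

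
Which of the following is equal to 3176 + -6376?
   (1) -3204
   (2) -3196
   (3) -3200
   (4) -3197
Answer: 3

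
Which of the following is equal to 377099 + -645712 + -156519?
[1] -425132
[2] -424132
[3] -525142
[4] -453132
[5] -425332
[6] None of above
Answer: 1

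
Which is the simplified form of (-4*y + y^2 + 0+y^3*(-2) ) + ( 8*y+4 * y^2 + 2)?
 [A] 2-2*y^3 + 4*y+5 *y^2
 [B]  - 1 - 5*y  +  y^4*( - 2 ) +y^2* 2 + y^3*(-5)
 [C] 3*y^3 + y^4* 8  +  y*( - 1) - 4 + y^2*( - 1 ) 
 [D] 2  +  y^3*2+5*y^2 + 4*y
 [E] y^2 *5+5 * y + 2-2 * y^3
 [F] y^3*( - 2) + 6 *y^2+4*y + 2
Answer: A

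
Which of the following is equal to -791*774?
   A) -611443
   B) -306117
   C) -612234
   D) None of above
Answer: C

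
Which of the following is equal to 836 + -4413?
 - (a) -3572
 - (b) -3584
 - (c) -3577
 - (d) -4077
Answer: c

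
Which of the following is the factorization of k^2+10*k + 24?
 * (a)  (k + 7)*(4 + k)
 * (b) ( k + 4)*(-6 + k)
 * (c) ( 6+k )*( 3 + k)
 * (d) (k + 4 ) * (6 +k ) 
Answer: d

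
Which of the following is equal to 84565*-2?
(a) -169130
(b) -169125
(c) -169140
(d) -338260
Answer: a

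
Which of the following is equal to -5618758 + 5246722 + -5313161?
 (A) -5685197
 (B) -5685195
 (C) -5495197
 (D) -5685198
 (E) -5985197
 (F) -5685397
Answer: A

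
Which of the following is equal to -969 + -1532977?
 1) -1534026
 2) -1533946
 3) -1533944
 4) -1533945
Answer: 2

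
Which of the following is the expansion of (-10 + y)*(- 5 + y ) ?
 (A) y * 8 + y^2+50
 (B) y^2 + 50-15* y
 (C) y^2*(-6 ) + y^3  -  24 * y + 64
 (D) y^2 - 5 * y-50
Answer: B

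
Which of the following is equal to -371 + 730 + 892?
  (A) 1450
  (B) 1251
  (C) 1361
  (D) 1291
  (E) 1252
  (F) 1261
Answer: B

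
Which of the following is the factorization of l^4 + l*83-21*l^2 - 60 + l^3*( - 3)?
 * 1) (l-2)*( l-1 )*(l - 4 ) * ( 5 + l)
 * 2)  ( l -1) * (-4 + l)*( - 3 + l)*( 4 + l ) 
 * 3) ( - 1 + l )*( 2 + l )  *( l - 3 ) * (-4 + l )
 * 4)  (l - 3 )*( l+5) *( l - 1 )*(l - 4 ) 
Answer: 4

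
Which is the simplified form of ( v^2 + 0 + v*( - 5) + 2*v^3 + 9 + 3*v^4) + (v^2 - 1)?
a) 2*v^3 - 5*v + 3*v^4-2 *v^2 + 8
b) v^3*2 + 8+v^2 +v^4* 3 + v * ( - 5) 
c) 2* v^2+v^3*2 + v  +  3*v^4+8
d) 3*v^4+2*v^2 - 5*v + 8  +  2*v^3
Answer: d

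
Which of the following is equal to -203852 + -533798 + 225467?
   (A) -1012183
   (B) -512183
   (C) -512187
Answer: B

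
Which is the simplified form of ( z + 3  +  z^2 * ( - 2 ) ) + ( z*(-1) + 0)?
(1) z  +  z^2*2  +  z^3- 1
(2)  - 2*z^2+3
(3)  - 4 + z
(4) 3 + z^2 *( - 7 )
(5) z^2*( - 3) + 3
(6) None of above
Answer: 2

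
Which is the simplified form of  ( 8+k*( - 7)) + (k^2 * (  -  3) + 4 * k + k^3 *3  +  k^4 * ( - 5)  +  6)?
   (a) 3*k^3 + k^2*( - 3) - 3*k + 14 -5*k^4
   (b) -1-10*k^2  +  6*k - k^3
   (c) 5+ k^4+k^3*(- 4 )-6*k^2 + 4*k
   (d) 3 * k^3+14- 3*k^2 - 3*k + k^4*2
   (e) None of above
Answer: a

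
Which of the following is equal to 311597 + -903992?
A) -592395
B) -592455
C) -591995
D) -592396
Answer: A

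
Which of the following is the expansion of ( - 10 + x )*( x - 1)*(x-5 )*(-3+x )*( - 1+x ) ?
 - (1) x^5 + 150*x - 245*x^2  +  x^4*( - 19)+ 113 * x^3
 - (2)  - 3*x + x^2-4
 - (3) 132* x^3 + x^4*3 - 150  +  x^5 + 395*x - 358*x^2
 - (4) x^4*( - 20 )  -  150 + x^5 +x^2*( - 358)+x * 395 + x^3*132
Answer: 4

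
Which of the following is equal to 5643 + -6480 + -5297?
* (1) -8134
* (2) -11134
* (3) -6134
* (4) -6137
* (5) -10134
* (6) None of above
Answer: 3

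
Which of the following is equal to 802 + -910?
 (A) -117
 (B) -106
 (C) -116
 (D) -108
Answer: D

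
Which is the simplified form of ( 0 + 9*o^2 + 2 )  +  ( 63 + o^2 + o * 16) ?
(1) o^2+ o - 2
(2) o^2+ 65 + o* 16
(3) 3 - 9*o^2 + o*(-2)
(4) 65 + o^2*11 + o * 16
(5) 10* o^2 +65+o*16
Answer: 5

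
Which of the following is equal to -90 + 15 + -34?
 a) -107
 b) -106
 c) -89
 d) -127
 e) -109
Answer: e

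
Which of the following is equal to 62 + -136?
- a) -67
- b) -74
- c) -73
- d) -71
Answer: b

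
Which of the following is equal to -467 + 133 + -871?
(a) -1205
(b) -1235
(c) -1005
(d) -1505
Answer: a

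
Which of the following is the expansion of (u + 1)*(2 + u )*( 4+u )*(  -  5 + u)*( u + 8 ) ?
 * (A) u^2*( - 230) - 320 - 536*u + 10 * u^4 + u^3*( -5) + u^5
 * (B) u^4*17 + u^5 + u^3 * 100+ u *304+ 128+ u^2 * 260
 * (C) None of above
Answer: A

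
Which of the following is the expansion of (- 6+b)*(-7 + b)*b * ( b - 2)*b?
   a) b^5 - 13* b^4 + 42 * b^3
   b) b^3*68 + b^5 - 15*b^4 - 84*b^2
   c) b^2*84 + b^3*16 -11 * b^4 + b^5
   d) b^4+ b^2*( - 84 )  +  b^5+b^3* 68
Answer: b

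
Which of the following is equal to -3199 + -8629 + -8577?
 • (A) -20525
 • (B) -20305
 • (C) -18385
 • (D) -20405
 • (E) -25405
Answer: D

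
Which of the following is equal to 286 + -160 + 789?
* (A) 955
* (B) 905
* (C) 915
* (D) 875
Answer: C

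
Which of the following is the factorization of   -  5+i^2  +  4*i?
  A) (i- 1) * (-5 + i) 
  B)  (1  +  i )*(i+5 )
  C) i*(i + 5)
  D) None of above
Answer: D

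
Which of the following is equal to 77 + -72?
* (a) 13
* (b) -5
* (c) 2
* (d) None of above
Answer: d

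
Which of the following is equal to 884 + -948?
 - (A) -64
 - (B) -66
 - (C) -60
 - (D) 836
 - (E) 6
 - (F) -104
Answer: A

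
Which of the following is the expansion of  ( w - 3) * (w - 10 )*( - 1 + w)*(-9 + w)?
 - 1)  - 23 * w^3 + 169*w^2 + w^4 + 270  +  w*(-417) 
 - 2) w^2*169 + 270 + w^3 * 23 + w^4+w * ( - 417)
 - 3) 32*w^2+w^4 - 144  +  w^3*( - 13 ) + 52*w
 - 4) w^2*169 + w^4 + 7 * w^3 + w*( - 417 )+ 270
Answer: 1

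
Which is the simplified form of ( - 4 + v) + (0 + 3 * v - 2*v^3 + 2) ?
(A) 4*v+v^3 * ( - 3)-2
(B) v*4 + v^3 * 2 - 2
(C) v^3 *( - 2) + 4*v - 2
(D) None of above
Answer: C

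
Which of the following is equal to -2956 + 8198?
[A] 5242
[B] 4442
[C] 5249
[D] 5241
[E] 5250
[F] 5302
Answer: A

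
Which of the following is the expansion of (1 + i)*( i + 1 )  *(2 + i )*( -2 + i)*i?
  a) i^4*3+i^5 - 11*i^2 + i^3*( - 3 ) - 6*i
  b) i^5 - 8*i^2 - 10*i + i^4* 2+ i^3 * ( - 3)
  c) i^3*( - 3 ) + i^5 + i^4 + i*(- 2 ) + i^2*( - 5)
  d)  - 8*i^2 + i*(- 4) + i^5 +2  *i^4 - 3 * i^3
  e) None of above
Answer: d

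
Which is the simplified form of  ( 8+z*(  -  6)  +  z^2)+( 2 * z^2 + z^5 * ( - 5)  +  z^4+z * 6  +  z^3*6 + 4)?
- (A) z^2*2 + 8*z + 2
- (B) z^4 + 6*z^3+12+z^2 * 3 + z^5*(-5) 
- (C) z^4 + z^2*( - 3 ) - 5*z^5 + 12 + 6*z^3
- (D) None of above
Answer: B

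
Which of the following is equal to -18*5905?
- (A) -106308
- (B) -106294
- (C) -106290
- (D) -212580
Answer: C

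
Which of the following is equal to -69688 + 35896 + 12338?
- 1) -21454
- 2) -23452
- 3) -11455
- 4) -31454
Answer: 1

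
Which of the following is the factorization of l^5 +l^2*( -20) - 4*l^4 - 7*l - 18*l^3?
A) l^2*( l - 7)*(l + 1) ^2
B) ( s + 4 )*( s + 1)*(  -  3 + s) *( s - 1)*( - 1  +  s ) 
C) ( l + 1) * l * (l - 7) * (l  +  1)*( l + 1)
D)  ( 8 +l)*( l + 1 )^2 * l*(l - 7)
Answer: C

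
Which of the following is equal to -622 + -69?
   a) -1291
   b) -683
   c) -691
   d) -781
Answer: c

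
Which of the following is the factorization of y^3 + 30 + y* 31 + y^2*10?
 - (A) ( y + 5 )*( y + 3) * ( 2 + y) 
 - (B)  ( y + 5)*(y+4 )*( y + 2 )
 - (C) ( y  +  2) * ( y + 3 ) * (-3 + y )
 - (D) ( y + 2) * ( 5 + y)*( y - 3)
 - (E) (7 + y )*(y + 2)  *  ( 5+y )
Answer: A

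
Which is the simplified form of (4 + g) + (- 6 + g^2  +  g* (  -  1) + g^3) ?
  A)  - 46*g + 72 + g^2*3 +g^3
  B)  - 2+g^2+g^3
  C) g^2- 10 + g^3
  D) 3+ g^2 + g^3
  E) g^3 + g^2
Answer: B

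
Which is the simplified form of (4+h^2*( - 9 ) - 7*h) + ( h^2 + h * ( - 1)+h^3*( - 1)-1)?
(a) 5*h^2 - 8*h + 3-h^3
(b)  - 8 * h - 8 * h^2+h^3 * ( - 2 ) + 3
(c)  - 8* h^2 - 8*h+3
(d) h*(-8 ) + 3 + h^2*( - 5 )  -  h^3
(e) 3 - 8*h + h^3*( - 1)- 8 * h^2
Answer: e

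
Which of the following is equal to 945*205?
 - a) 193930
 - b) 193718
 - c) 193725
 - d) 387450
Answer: c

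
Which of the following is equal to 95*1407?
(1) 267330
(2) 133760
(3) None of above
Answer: 3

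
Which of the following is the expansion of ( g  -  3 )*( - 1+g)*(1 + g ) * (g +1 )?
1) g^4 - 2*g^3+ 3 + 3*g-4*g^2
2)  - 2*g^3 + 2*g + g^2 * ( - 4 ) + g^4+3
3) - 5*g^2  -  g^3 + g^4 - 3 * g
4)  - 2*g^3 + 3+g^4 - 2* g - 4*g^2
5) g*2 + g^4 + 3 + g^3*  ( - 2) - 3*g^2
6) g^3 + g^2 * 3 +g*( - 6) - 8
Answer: 2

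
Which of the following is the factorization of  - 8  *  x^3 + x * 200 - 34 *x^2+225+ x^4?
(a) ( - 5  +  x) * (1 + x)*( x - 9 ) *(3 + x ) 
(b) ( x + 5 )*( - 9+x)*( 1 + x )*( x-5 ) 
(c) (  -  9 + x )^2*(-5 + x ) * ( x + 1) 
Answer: b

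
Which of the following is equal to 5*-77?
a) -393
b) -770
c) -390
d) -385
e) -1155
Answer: d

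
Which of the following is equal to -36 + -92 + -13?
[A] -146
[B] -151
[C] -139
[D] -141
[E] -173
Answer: D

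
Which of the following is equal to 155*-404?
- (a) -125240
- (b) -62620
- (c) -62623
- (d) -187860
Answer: b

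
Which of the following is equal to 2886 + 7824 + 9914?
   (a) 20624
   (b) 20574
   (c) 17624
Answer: a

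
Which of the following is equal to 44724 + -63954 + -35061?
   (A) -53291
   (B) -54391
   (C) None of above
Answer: C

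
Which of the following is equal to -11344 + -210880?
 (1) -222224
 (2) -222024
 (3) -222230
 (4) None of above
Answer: 1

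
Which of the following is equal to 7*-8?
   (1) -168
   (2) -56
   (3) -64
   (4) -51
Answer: 2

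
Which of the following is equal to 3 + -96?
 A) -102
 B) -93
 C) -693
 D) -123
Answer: B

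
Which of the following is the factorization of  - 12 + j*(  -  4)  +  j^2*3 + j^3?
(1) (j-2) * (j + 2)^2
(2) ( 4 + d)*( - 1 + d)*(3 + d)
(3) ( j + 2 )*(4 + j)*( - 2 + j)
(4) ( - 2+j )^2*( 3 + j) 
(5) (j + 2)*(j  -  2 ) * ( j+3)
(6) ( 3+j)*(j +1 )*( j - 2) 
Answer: 5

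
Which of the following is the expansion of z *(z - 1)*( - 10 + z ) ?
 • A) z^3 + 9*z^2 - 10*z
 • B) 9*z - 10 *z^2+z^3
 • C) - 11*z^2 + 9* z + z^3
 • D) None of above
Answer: D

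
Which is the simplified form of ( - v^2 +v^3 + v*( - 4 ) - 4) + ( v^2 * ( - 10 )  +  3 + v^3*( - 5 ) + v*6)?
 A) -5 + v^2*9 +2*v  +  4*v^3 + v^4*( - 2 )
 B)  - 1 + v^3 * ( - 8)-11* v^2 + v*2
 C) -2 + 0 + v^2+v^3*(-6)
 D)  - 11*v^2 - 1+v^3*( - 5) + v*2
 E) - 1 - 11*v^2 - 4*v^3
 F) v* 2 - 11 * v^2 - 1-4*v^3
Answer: F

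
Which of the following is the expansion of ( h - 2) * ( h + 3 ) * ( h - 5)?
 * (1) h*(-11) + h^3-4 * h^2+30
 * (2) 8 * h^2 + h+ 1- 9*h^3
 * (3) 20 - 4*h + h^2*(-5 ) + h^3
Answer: 1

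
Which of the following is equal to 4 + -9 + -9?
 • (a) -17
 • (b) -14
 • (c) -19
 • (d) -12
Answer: b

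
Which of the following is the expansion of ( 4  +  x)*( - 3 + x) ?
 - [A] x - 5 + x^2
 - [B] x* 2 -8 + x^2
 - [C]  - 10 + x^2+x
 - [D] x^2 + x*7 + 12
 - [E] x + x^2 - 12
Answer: E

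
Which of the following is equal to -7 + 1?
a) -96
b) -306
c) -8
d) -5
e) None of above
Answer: e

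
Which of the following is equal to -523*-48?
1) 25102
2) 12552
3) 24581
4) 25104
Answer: 4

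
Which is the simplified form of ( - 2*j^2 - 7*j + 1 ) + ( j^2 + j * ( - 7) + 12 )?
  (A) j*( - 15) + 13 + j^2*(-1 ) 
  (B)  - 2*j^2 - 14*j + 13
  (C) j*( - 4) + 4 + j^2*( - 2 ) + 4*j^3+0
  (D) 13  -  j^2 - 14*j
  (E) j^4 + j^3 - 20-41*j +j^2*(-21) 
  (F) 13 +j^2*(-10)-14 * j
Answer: D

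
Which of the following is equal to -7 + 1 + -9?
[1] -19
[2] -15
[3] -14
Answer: 2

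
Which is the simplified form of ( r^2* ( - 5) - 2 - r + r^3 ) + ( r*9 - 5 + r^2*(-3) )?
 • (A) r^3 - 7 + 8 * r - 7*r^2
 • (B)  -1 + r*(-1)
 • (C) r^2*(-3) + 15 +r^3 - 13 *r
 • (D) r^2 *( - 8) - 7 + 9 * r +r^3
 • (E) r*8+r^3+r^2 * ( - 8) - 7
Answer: E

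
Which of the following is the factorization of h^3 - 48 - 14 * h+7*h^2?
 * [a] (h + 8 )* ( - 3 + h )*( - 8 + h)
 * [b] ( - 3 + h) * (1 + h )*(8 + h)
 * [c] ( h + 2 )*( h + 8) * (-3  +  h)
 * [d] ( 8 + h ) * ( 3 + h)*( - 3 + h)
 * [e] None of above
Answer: c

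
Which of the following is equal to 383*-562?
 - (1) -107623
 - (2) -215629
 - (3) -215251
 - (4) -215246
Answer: 4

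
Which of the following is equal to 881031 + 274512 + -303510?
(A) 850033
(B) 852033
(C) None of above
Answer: B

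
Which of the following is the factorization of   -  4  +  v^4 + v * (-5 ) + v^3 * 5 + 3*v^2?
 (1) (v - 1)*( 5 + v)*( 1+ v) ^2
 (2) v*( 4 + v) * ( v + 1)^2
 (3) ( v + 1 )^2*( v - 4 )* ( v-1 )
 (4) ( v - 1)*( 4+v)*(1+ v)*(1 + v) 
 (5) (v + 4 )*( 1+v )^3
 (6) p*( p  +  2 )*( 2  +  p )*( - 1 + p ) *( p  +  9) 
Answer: 4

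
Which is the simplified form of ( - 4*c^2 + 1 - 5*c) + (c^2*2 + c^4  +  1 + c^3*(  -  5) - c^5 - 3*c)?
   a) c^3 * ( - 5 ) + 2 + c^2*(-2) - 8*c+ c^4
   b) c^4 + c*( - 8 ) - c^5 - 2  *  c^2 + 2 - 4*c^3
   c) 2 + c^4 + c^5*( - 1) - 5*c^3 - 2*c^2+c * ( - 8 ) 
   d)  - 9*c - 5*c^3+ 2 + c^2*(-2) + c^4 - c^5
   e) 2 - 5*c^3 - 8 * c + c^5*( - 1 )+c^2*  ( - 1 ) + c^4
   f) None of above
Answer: c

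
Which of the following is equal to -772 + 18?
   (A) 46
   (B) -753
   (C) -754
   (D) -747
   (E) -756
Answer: C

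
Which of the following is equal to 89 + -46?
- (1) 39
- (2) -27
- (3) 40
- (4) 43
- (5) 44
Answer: 4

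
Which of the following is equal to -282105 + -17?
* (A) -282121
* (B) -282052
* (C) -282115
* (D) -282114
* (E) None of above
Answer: E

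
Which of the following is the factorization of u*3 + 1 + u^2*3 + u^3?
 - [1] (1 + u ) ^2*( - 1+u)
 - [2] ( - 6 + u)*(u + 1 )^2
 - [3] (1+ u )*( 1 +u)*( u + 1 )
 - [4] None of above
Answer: 3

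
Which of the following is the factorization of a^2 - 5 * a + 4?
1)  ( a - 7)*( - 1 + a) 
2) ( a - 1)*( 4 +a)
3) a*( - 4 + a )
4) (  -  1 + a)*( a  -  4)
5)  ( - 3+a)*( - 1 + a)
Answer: 4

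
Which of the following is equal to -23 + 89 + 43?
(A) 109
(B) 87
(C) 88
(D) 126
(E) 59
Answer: A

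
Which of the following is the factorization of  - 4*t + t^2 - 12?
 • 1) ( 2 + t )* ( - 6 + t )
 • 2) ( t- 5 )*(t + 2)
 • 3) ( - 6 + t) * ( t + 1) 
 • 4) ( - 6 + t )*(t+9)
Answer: 1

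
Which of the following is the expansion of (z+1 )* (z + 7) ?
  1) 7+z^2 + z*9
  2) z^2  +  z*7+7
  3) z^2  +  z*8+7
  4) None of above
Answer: 3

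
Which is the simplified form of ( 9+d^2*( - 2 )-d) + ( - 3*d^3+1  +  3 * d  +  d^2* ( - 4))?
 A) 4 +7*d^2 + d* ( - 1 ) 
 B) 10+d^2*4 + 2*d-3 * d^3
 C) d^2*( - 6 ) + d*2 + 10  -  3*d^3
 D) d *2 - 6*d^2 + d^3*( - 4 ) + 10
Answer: C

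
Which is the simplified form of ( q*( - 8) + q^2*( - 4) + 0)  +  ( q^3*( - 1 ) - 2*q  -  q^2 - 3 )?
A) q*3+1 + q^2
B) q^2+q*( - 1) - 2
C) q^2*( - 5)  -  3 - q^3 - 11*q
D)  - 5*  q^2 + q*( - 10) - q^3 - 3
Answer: D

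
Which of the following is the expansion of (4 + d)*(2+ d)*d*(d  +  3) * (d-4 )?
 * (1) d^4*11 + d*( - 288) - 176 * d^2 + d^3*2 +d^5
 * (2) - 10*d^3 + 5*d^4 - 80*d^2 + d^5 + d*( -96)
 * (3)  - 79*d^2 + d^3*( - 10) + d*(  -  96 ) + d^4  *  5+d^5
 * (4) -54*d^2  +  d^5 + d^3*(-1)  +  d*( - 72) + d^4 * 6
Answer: 2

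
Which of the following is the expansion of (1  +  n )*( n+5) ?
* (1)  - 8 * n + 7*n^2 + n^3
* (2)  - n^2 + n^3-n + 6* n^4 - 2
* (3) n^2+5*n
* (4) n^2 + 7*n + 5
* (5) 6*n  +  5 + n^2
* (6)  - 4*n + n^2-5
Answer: 5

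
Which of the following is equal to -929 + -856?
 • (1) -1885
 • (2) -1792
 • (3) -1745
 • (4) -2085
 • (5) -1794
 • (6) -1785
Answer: 6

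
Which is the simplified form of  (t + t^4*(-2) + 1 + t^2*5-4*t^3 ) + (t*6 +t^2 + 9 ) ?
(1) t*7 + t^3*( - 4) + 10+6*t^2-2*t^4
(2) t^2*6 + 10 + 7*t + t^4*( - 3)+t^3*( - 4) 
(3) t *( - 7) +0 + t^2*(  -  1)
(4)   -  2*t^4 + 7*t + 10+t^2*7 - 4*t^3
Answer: 1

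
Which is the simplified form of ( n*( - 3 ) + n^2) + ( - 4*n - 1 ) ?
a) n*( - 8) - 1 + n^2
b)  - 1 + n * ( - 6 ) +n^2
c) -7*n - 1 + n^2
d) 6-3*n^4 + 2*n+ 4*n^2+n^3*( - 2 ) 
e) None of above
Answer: c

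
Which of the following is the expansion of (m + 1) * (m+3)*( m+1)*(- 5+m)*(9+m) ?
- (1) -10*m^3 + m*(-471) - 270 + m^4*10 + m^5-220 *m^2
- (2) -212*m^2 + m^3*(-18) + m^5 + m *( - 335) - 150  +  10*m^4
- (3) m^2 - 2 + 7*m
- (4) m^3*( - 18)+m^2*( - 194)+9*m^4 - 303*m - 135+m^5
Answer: 4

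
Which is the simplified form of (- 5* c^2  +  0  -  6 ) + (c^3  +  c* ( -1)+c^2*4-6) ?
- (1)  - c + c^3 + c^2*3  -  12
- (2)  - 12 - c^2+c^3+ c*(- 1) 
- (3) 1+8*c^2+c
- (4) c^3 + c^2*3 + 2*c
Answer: 2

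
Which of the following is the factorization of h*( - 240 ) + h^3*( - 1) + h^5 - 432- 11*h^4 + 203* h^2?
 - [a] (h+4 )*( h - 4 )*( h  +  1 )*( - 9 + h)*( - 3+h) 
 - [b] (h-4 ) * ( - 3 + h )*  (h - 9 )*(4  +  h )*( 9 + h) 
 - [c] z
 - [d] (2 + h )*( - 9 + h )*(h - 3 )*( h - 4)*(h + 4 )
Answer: a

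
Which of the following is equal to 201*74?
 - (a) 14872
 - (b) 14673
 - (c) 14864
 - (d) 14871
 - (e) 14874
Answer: e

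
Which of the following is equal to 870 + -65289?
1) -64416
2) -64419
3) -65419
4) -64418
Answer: 2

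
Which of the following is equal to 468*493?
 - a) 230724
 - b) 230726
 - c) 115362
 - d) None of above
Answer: a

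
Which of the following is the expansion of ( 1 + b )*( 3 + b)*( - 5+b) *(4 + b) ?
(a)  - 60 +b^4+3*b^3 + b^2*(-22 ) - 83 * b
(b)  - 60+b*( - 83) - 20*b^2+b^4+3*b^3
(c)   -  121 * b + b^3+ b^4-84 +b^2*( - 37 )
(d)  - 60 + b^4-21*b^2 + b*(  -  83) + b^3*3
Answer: d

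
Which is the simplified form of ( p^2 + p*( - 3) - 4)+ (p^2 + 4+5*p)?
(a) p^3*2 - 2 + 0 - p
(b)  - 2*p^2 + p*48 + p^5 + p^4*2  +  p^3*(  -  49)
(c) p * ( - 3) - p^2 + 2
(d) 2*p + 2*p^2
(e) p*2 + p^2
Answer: d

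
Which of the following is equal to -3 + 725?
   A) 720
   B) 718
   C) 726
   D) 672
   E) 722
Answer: E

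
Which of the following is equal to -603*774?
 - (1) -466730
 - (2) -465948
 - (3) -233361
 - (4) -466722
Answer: 4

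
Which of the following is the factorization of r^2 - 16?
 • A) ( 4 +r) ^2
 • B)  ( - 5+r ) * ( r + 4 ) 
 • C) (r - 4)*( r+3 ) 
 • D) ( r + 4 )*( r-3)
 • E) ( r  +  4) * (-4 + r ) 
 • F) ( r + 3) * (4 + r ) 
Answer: E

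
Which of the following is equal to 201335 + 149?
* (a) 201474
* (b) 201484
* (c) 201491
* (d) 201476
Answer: b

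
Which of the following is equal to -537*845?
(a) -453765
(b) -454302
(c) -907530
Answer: a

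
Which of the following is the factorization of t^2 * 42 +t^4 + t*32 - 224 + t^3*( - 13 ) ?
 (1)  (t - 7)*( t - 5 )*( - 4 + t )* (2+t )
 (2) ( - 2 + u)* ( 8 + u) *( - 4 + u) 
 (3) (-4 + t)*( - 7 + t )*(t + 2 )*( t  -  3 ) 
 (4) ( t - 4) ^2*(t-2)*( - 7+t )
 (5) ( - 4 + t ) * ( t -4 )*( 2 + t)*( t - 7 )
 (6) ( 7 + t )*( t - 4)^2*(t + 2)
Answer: 5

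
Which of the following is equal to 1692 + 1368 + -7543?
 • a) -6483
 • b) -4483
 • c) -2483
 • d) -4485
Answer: b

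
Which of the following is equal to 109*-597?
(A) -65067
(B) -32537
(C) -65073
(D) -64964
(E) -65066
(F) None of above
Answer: C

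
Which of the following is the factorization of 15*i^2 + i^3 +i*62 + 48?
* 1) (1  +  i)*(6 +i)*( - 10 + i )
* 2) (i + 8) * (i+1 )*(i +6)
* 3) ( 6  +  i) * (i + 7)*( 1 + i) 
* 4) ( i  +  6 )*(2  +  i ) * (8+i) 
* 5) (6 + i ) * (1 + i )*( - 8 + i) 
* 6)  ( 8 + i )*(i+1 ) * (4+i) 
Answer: 2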